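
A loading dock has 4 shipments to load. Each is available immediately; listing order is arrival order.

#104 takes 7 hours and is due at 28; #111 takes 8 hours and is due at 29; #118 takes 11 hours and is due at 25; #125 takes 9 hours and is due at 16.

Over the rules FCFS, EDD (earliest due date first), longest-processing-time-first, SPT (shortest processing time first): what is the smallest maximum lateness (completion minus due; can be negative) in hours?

FIFO (arrival order): #104 #111 #118 #125.
#104: 0→7, due 28, lateness -21
#111: 7→15, due 29, lateness -14
#118: 15→26, due 25, lateness 1
#125: 26→35, due 16, lateness 19
Maximum = 19.
EDD (increasing due date): #125 #118 #104 #111.
#125: 0→9, due 16, lateness -7
#118: 9→20, due 25, lateness -5
#104: 20→27, due 28, lateness -1
#111: 27→35, due 29, lateness 6
Maximum = 6.
LPT (decreasing processing time): #118 #125 #111 #104.
#118: 0→11, due 25, lateness -14
#125: 11→20, due 16, lateness 4
#111: 20→28, due 29, lateness -1
#104: 28→35, due 28, lateness 7
Maximum = 7.
SPT (increasing processing time): #104 #111 #125 #118.
#104: 0→7, due 28, lateness -21
#111: 7→15, due 29, lateness -14
#125: 15→24, due 16, lateness 8
#118: 24→35, due 25, lateness 10
Maximum = 10.
FIFO 19, EDD 6, LPT 7, SPT 10 → minimum 6.

6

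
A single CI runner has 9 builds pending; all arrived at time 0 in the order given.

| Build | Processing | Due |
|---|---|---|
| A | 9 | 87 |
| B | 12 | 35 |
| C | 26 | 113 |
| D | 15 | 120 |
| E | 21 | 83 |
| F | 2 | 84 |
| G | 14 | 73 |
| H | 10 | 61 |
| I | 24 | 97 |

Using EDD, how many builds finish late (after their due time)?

2

EDD (increasing due date): B H G E F A I C D.
B: 0→12, due 35, tardiness 0
H: 12→22, due 61, tardiness 0
G: 22→36, due 73, tardiness 0
E: 36→57, due 83, tardiness 0
F: 57→59, due 84, tardiness 0
A: 59→68, due 87, tardiness 0
I: 68→92, due 97, tardiness 0
C: 92→118, due 113, tardiness 5
D: 118→133, due 120, tardiness 13
Late builds: 2.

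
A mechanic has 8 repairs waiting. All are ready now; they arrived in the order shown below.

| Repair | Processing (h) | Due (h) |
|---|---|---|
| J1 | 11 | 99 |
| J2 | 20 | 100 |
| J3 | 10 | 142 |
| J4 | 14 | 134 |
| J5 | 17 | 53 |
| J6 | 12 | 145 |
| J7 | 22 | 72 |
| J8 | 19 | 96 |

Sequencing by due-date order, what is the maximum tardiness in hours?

EDD (increasing due date): J5 J7 J8 J1 J2 J4 J3 J6.
J5: 0→17, due 53, tardiness 0
J7: 17→39, due 72, tardiness 0
J8: 39→58, due 96, tardiness 0
J1: 58→69, due 99, tardiness 0
J2: 69→89, due 100, tardiness 0
J4: 89→103, due 134, tardiness 0
J3: 103→113, due 142, tardiness 0
J6: 113→125, due 145, tardiness 0
Maximum = 0.

0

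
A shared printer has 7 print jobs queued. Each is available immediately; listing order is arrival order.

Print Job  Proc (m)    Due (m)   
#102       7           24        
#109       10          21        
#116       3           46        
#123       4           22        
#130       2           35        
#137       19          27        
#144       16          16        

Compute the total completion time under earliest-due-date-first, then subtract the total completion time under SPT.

EDD (increasing due date): #144 #109 #123 #102 #137 #130 #116.
#144: 0→16
#109: 16→26
#123: 26→30
#102: 30→37
#137: 37→56
#130: 56→58
#116: 58→61
Sum = 16+26+30+37+56+58+61 = 284.
SPT (increasing processing time): #130 #116 #123 #102 #109 #144 #137.
#130: 0→2
#116: 2→5
#123: 5→9
#102: 9→16
#109: 16→26
#144: 26→42
#137: 42→61
Sum = 2+5+9+16+26+42+61 = 161.
Difference = 284 − 161 = 123.

123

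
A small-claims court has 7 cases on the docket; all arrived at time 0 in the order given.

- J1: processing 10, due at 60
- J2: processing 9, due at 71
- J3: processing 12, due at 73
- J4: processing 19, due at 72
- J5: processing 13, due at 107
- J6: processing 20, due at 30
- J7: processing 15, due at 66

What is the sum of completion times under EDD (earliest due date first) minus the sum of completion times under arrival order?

EDD (increasing due date): J6 J1 J7 J2 J4 J3 J5.
J6: 0→20
J1: 20→30
J7: 30→45
J2: 45→54
J4: 54→73
J3: 73→85
J5: 85→98
Sum = 20+30+45+54+73+85+98 = 405.
FIFO (arrival order): J1 J2 J3 J4 J5 J6 J7.
J1: 0→10
J2: 10→19
J3: 19→31
J4: 31→50
J5: 50→63
J6: 63→83
J7: 83→98
Sum = 10+19+31+50+63+83+98 = 354.
Difference = 405 − 354 = 51.

51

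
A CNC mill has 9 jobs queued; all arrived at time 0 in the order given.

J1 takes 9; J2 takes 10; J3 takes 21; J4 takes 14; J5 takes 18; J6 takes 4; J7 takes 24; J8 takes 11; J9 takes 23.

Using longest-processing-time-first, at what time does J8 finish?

LPT (decreasing processing time): J7 J9 J3 J5 J4 J8 J2 J1 J6.
J7: 0→24
J9: 24→47
J3: 47→68
J5: 68→86
J4: 86→100
J8: 100→111

111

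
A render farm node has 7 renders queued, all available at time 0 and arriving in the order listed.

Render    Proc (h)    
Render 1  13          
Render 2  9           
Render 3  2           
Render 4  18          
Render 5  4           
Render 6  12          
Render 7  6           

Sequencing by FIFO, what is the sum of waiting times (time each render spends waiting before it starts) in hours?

205

FIFO (arrival order): Render 1 Render 2 Render 3 Render 4 Render 5 Render 6 Render 7.
Render 1: waits 0, runs 0→13
Render 2: waits 13, runs 13→22
Render 3: waits 22, runs 22→24
Render 4: waits 24, runs 24→42
Render 5: waits 42, runs 42→46
Render 6: waits 46, runs 46→58
Render 7: waits 58, runs 58→64
Sum = 0+13+22+24+42+46+58 = 205.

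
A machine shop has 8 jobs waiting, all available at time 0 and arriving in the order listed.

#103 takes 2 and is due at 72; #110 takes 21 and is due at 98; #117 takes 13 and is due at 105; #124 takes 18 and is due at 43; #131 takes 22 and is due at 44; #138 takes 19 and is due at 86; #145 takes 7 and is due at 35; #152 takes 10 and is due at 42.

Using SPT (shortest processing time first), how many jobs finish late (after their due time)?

2

SPT (increasing processing time): #103 #145 #152 #117 #124 #138 #110 #131.
#103: 0→2, due 72, tardiness 0
#145: 2→9, due 35, tardiness 0
#152: 9→19, due 42, tardiness 0
#117: 19→32, due 105, tardiness 0
#124: 32→50, due 43, tardiness 7
#138: 50→69, due 86, tardiness 0
#110: 69→90, due 98, tardiness 0
#131: 90→112, due 44, tardiness 68
Late jobs: 2.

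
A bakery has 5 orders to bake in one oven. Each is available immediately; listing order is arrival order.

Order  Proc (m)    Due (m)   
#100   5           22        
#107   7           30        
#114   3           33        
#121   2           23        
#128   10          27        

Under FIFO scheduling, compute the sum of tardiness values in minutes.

FIFO (arrival order): #100 #107 #114 #121 #128.
#100: 0→5, due 22, tardiness 0
#107: 5→12, due 30, tardiness 0
#114: 12→15, due 33, tardiness 0
#121: 15→17, due 23, tardiness 0
#128: 17→27, due 27, tardiness 0
Sum = 0+0+0+0+0 = 0.

0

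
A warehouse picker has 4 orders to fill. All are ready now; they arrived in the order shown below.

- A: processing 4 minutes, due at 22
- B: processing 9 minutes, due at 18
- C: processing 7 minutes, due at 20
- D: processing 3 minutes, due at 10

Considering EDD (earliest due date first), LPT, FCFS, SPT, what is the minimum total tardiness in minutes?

1

EDD (increasing due date): D B C A.
D: 0→3, due 10, tardiness 0
B: 3→12, due 18, tardiness 0
C: 12→19, due 20, tardiness 0
A: 19→23, due 22, tardiness 1
Sum = 0+0+0+1 = 1.
LPT (decreasing processing time): B C A D.
B: 0→9, due 18, tardiness 0
C: 9→16, due 20, tardiness 0
A: 16→20, due 22, tardiness 0
D: 20→23, due 10, tardiness 13
Sum = 0+0+0+13 = 13.
FIFO (arrival order): A B C D.
A: 0→4, due 22, tardiness 0
B: 4→13, due 18, tardiness 0
C: 13→20, due 20, tardiness 0
D: 20→23, due 10, tardiness 13
Sum = 0+0+0+13 = 13.
SPT (increasing processing time): D A C B.
D: 0→3, due 10, tardiness 0
A: 3→7, due 22, tardiness 0
C: 7→14, due 20, tardiness 0
B: 14→23, due 18, tardiness 5
Sum = 0+0+0+5 = 5.
EDD 1, LPT 13, FIFO 13, SPT 5 → minimum 1.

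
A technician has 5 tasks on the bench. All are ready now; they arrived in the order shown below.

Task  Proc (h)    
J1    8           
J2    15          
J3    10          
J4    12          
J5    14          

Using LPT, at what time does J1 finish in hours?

LPT (decreasing processing time): J2 J5 J4 J3 J1.
J2: 0→15
J5: 15→29
J4: 29→41
J3: 41→51
J1: 51→59

59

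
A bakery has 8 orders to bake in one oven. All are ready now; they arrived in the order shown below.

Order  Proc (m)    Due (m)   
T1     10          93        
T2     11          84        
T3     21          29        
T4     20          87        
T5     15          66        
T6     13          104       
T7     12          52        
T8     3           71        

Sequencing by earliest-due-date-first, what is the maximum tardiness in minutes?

1

EDD (increasing due date): T3 T7 T5 T8 T2 T4 T1 T6.
T3: 0→21, due 29, tardiness 0
T7: 21→33, due 52, tardiness 0
T5: 33→48, due 66, tardiness 0
T8: 48→51, due 71, tardiness 0
T2: 51→62, due 84, tardiness 0
T4: 62→82, due 87, tardiness 0
T1: 82→92, due 93, tardiness 0
T6: 92→105, due 104, tardiness 1
Maximum = 1.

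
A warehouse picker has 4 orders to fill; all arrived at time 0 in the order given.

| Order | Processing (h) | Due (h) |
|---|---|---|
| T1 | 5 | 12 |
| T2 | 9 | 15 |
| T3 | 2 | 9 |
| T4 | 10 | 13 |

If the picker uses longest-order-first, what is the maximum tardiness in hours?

17

LPT (decreasing processing time): T4 T2 T1 T3.
T4: 0→10, due 13, tardiness 0
T2: 10→19, due 15, tardiness 4
T1: 19→24, due 12, tardiness 12
T3: 24→26, due 9, tardiness 17
Maximum = 17.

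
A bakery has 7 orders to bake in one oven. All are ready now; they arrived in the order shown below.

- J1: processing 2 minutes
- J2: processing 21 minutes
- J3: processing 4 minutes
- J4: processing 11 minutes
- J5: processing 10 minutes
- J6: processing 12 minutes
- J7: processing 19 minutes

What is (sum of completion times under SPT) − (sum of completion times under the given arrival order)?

-50

SPT (increasing processing time): J1 J3 J5 J4 J6 J7 J2.
J1: 0→2
J3: 2→6
J5: 6→16
J4: 16→27
J6: 27→39
J7: 39→58
J2: 58→79
Sum = 2+6+16+27+39+58+79 = 227.
FIFO (arrival order): J1 J2 J3 J4 J5 J6 J7.
J1: 0→2
J2: 2→23
J3: 23→27
J4: 27→38
J5: 38→48
J6: 48→60
J7: 60→79
Sum = 2+23+27+38+48+60+79 = 277.
Difference = 227 − 277 = -50.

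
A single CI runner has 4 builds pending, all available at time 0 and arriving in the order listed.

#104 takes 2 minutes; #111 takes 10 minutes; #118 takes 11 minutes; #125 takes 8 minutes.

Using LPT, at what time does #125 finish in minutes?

29

LPT (decreasing processing time): #118 #111 #125 #104.
#118: 0→11
#111: 11→21
#125: 21→29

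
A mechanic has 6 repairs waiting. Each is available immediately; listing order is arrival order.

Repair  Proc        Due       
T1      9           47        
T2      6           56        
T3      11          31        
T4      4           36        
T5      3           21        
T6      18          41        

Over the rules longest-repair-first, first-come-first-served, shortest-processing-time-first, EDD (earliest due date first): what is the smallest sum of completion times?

129

LPT (decreasing processing time): T6 T3 T1 T2 T4 T5.
T6: 0→18
T3: 18→29
T1: 29→38
T2: 38→44
T4: 44→48
T5: 48→51
Sum = 18+29+38+44+48+51 = 228.
FIFO (arrival order): T1 T2 T3 T4 T5 T6.
T1: 0→9
T2: 9→15
T3: 15→26
T4: 26→30
T5: 30→33
T6: 33→51
Sum = 9+15+26+30+33+51 = 164.
SPT (increasing processing time): T5 T4 T2 T1 T3 T6.
T5: 0→3
T4: 3→7
T2: 7→13
T1: 13→22
T3: 22→33
T6: 33→51
Sum = 3+7+13+22+33+51 = 129.
EDD (increasing due date): T5 T3 T4 T6 T1 T2.
T5: 0→3
T3: 3→14
T4: 14→18
T6: 18→36
T1: 36→45
T2: 45→51
Sum = 3+14+18+36+45+51 = 167.
LPT 228, FIFO 164, SPT 129, EDD 167 → minimum 129.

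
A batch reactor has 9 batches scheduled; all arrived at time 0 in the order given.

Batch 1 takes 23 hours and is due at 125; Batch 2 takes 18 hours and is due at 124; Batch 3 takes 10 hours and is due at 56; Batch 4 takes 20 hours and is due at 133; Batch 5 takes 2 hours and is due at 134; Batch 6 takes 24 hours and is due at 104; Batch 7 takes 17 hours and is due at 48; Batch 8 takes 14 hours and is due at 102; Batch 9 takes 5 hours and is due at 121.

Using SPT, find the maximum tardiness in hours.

29

SPT (increasing processing time): Batch 5 Batch 9 Batch 3 Batch 8 Batch 7 Batch 2 Batch 4 Batch 1 Batch 6.
Batch 5: 0→2, due 134, tardiness 0
Batch 9: 2→7, due 121, tardiness 0
Batch 3: 7→17, due 56, tardiness 0
Batch 8: 17→31, due 102, tardiness 0
Batch 7: 31→48, due 48, tardiness 0
Batch 2: 48→66, due 124, tardiness 0
Batch 4: 66→86, due 133, tardiness 0
Batch 1: 86→109, due 125, tardiness 0
Batch 6: 109→133, due 104, tardiness 29
Maximum = 29.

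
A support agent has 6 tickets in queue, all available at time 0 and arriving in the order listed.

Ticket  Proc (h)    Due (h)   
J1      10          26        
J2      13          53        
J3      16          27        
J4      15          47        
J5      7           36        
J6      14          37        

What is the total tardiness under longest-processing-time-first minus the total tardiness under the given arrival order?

LPT (decreasing processing time): J3 J4 J6 J2 J1 J5.
J3: 0→16, due 27, tardiness 0
J4: 16→31, due 47, tardiness 0
J6: 31→45, due 37, tardiness 8
J2: 45→58, due 53, tardiness 5
J1: 58→68, due 26, tardiness 42
J5: 68→75, due 36, tardiness 39
Sum = 0+0+8+5+42+39 = 94.
FIFO (arrival order): J1 J2 J3 J4 J5 J6.
J1: 0→10, due 26, tardiness 0
J2: 10→23, due 53, tardiness 0
J3: 23→39, due 27, tardiness 12
J4: 39→54, due 47, tardiness 7
J5: 54→61, due 36, tardiness 25
J6: 61→75, due 37, tardiness 38
Sum = 0+0+12+7+25+38 = 82.
Difference = 94 − 82 = 12.

12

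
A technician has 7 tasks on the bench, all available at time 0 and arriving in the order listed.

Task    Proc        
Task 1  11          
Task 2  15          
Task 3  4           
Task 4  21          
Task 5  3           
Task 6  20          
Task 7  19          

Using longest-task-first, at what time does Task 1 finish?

LPT (decreasing processing time): Task 4 Task 6 Task 7 Task 2 Task 1 Task 3 Task 5.
Task 4: 0→21
Task 6: 21→41
Task 7: 41→60
Task 2: 60→75
Task 1: 75→86

86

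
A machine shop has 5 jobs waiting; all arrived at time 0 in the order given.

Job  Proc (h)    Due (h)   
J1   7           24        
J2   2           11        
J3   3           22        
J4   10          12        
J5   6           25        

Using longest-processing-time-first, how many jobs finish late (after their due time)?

LPT (decreasing processing time): J4 J1 J5 J3 J2.
J4: 0→10, due 12, tardiness 0
J1: 10→17, due 24, tardiness 0
J5: 17→23, due 25, tardiness 0
J3: 23→26, due 22, tardiness 4
J2: 26→28, due 11, tardiness 17
Late jobs: 2.

2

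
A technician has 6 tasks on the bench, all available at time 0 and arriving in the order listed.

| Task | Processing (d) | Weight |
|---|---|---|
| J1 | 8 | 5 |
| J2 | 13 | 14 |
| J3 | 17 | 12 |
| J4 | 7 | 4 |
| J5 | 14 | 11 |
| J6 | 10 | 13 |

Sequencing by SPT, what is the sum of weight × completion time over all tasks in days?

SPT (increasing processing time): J4 J1 J6 J2 J5 J3.
J4: finishes 7, weight 4, w·C = 28
J1: finishes 15, weight 5, w·C = 75
J6: finishes 25, weight 13, w·C = 325
J2: finishes 38, weight 14, w·C = 532
J5: finishes 52, weight 11, w·C = 572
J3: finishes 69, weight 12, w·C = 828
Sum = 28+75+325+532+572+828 = 2360.

2360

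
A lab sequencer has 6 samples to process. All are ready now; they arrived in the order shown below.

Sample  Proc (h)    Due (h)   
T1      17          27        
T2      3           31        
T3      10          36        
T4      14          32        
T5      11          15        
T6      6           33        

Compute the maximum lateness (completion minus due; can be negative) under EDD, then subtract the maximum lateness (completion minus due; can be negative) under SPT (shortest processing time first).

-9

EDD (increasing due date): T5 T1 T2 T4 T6 T3.
T5: 0→11, due 15, lateness -4
T1: 11→28, due 27, lateness 1
T2: 28→31, due 31, lateness 0
T4: 31→45, due 32, lateness 13
T6: 45→51, due 33, lateness 18
T3: 51→61, due 36, lateness 25
Maximum = 25.
SPT (increasing processing time): T2 T6 T3 T5 T4 T1.
T2: 0→3, due 31, lateness -28
T6: 3→9, due 33, lateness -24
T3: 9→19, due 36, lateness -17
T5: 19→30, due 15, lateness 15
T4: 30→44, due 32, lateness 12
T1: 44→61, due 27, lateness 34
Maximum = 34.
Difference = 25 − 34 = -9.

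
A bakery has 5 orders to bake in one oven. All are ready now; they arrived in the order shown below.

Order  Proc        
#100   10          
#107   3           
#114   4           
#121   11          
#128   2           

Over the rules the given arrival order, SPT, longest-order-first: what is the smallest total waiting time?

FIFO (arrival order): #100 #107 #114 #121 #128.
#100: waits 0, runs 0→10
#107: waits 10, runs 10→13
#114: waits 13, runs 13→17
#121: waits 17, runs 17→28
#128: waits 28, runs 28→30
Sum = 0+10+13+17+28 = 68.
SPT (increasing processing time): #128 #107 #114 #100 #121.
#128: waits 0, runs 0→2
#107: waits 2, runs 2→5
#114: waits 5, runs 5→9
#100: waits 9, runs 9→19
#121: waits 19, runs 19→30
Sum = 0+2+5+9+19 = 35.
LPT (decreasing processing time): #121 #100 #114 #107 #128.
#121: waits 0, runs 0→11
#100: waits 11, runs 11→21
#114: waits 21, runs 21→25
#107: waits 25, runs 25→28
#128: waits 28, runs 28→30
Sum = 0+11+21+25+28 = 85.
FIFO 68, SPT 35, LPT 85 → minimum 35.

35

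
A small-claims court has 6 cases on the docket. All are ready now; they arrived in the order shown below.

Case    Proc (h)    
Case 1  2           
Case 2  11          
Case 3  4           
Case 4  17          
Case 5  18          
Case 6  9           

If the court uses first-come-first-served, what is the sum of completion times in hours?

FIFO (arrival order): Case 1 Case 2 Case 3 Case 4 Case 5 Case 6.
Case 1: 0→2
Case 2: 2→13
Case 3: 13→17
Case 4: 17→34
Case 5: 34→52
Case 6: 52→61
Sum = 2+13+17+34+52+61 = 179.

179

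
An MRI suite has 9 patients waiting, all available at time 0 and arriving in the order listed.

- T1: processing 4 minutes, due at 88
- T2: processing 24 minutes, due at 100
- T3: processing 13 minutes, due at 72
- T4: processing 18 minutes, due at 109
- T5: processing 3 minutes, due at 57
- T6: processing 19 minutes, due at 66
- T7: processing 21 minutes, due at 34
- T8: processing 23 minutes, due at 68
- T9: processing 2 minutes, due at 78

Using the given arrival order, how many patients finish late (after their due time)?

5

FIFO (arrival order): T1 T2 T3 T4 T5 T6 T7 T8 T9.
T1: 0→4, due 88, tardiness 0
T2: 4→28, due 100, tardiness 0
T3: 28→41, due 72, tardiness 0
T4: 41→59, due 109, tardiness 0
T5: 59→62, due 57, tardiness 5
T6: 62→81, due 66, tardiness 15
T7: 81→102, due 34, tardiness 68
T8: 102→125, due 68, tardiness 57
T9: 125→127, due 78, tardiness 49
Late patients: 5.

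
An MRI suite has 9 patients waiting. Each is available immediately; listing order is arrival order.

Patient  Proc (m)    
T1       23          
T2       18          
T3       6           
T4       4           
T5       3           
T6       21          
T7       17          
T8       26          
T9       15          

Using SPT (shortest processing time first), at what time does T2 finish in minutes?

SPT (increasing processing time): T5 T4 T3 T9 T7 T2 T6 T1 T8.
T5: 0→3
T4: 3→7
T3: 7→13
T9: 13→28
T7: 28→45
T2: 45→63

63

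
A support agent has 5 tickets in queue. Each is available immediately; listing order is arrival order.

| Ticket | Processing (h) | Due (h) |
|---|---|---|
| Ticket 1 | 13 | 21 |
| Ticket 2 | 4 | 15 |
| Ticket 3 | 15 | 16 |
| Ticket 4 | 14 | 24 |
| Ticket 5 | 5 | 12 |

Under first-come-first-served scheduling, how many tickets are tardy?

FIFO (arrival order): Ticket 1 Ticket 2 Ticket 3 Ticket 4 Ticket 5.
Ticket 1: 0→13, due 21, tardiness 0
Ticket 2: 13→17, due 15, tardiness 2
Ticket 3: 17→32, due 16, tardiness 16
Ticket 4: 32→46, due 24, tardiness 22
Ticket 5: 46→51, due 12, tardiness 39
Late tickets: 4.

4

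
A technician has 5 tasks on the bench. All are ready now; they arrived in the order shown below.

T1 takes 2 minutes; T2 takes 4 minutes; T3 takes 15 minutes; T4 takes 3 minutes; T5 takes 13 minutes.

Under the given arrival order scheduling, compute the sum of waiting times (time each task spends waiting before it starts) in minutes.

FIFO (arrival order): T1 T2 T3 T4 T5.
T1: waits 0, runs 0→2
T2: waits 2, runs 2→6
T3: waits 6, runs 6→21
T4: waits 21, runs 21→24
T5: waits 24, runs 24→37
Sum = 0+2+6+21+24 = 53.

53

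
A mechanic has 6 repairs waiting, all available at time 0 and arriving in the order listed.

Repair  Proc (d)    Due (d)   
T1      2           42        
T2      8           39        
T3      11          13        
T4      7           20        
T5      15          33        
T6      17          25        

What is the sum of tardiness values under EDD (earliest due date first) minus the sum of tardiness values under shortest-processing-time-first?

4

EDD (increasing due date): T3 T4 T6 T5 T2 T1.
T3: 0→11, due 13, tardiness 0
T4: 11→18, due 20, tardiness 0
T6: 18→35, due 25, tardiness 10
T5: 35→50, due 33, tardiness 17
T2: 50→58, due 39, tardiness 19
T1: 58→60, due 42, tardiness 18
Sum = 0+0+10+17+19+18 = 64.
SPT (increasing processing time): T1 T4 T2 T3 T5 T6.
T1: 0→2, due 42, tardiness 0
T4: 2→9, due 20, tardiness 0
T2: 9→17, due 39, tardiness 0
T3: 17→28, due 13, tardiness 15
T5: 28→43, due 33, tardiness 10
T6: 43→60, due 25, tardiness 35
Sum = 0+0+0+15+10+35 = 60.
Difference = 64 − 60 = 4.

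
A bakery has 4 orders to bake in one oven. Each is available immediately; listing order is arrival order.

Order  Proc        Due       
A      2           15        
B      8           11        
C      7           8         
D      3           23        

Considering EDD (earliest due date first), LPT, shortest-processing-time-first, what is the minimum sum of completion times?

EDD (increasing due date): C B A D.
C: 0→7
B: 7→15
A: 15→17
D: 17→20
Sum = 7+15+17+20 = 59.
LPT (decreasing processing time): B C D A.
B: 0→8
C: 8→15
D: 15→18
A: 18→20
Sum = 8+15+18+20 = 61.
SPT (increasing processing time): A D C B.
A: 0→2
D: 2→5
C: 5→12
B: 12→20
Sum = 2+5+12+20 = 39.
EDD 59, LPT 61, SPT 39 → minimum 39.

39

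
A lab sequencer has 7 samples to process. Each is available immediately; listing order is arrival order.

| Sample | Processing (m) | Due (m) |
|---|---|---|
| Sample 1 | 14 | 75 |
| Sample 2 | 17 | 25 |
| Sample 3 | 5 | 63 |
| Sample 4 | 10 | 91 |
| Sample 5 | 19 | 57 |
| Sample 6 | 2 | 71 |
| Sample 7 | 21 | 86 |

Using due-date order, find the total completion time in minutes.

360

EDD (increasing due date): Sample 2 Sample 5 Sample 3 Sample 6 Sample 1 Sample 7 Sample 4.
Sample 2: 0→17
Sample 5: 17→36
Sample 3: 36→41
Sample 6: 41→43
Sample 1: 43→57
Sample 7: 57→78
Sample 4: 78→88
Sum = 17+36+41+43+57+78+88 = 360.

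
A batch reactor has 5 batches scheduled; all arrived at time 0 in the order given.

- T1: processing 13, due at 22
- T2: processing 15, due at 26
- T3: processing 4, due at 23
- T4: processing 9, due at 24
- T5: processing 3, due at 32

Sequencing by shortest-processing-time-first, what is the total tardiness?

SPT (increasing processing time): T5 T3 T4 T1 T2.
T5: 0→3, due 32, tardiness 0
T3: 3→7, due 23, tardiness 0
T4: 7→16, due 24, tardiness 0
T1: 16→29, due 22, tardiness 7
T2: 29→44, due 26, tardiness 18
Sum = 0+0+0+7+18 = 25.

25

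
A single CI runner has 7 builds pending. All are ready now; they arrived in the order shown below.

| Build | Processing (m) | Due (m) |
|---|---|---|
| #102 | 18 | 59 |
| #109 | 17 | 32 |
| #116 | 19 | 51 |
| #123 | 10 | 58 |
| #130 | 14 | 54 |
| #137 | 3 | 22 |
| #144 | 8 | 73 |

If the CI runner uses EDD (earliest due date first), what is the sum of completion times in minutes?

EDD (increasing due date): #137 #109 #116 #130 #123 #102 #144.
#137: 0→3
#109: 3→20
#116: 20→39
#130: 39→53
#123: 53→63
#102: 63→81
#144: 81→89
Sum = 3+20+39+53+63+81+89 = 348.

348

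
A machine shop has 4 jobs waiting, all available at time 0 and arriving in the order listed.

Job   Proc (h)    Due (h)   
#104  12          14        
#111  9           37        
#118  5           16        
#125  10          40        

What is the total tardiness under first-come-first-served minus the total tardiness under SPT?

-12

FIFO (arrival order): #104 #111 #118 #125.
#104: 0→12, due 14, tardiness 0
#111: 12→21, due 37, tardiness 0
#118: 21→26, due 16, tardiness 10
#125: 26→36, due 40, tardiness 0
Sum = 0+0+10+0 = 10.
SPT (increasing processing time): #118 #111 #125 #104.
#118: 0→5, due 16, tardiness 0
#111: 5→14, due 37, tardiness 0
#125: 14→24, due 40, tardiness 0
#104: 24→36, due 14, tardiness 22
Sum = 0+0+0+22 = 22.
Difference = 10 − 22 = -12.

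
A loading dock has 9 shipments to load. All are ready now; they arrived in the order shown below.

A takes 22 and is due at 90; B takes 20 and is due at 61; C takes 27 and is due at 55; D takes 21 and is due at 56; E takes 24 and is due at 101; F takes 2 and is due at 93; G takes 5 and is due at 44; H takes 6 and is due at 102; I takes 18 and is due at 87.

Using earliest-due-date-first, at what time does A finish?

EDD (increasing due date): G C D B I A F E H.
G: 0→5
C: 5→32
D: 32→53
B: 53→73
I: 73→91
A: 91→113

113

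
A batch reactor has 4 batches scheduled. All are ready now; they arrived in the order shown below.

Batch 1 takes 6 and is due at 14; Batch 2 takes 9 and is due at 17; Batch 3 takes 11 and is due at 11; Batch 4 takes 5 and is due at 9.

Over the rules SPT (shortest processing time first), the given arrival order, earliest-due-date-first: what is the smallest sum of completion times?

SPT (increasing processing time): Batch 4 Batch 1 Batch 2 Batch 3.
Batch 4: 0→5
Batch 1: 5→11
Batch 2: 11→20
Batch 3: 20→31
Sum = 5+11+20+31 = 67.
FIFO (arrival order): Batch 1 Batch 2 Batch 3 Batch 4.
Batch 1: 0→6
Batch 2: 6→15
Batch 3: 15→26
Batch 4: 26→31
Sum = 6+15+26+31 = 78.
EDD (increasing due date): Batch 4 Batch 3 Batch 1 Batch 2.
Batch 4: 0→5
Batch 3: 5→16
Batch 1: 16→22
Batch 2: 22→31
Sum = 5+16+22+31 = 74.
SPT 67, FIFO 78, EDD 74 → minimum 67.

67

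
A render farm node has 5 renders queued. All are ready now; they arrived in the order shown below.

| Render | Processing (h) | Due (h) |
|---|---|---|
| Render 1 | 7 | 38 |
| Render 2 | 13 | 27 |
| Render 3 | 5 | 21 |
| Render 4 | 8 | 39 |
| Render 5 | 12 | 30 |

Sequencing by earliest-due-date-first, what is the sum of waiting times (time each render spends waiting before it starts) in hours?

EDD (increasing due date): Render 3 Render 2 Render 5 Render 1 Render 4.
Render 3: waits 0, runs 0→5
Render 2: waits 5, runs 5→18
Render 5: waits 18, runs 18→30
Render 1: waits 30, runs 30→37
Render 4: waits 37, runs 37→45
Sum = 0+5+18+30+37 = 90.

90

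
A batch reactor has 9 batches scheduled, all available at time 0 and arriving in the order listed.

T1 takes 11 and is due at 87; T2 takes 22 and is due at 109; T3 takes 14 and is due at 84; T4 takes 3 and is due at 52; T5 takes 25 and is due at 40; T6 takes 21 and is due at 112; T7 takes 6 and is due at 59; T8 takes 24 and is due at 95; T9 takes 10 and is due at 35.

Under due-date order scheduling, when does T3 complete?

EDD (increasing due date): T9 T5 T4 T7 T3 T1 T8 T2 T6.
T9: 0→10
T5: 10→35
T4: 35→38
T7: 38→44
T3: 44→58

58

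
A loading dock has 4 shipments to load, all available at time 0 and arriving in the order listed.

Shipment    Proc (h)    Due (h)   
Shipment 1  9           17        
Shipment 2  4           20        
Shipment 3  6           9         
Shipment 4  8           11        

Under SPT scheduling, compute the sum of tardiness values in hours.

SPT (increasing processing time): Shipment 2 Shipment 3 Shipment 4 Shipment 1.
Shipment 2: 0→4, due 20, tardiness 0
Shipment 3: 4→10, due 9, tardiness 1
Shipment 4: 10→18, due 11, tardiness 7
Shipment 1: 18→27, due 17, tardiness 10
Sum = 0+1+7+10 = 18.

18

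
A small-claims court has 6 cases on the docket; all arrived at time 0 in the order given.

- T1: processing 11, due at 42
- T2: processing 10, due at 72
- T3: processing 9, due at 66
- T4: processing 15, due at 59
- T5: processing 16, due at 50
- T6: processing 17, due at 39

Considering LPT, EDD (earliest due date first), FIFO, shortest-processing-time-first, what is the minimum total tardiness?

LPT (decreasing processing time): T6 T5 T4 T1 T2 T3.
T6: 0→17, due 39, tardiness 0
T5: 17→33, due 50, tardiness 0
T4: 33→48, due 59, tardiness 0
T1: 48→59, due 42, tardiness 17
T2: 59→69, due 72, tardiness 0
T3: 69→78, due 66, tardiness 12
Sum = 0+0+0+17+0+12 = 29.
EDD (increasing due date): T6 T1 T5 T4 T3 T2.
T6: 0→17, due 39, tardiness 0
T1: 17→28, due 42, tardiness 0
T5: 28→44, due 50, tardiness 0
T4: 44→59, due 59, tardiness 0
T3: 59→68, due 66, tardiness 2
T2: 68→78, due 72, tardiness 6
Sum = 0+0+0+0+2+6 = 8.
FIFO (arrival order): T1 T2 T3 T4 T5 T6.
T1: 0→11, due 42, tardiness 0
T2: 11→21, due 72, tardiness 0
T3: 21→30, due 66, tardiness 0
T4: 30→45, due 59, tardiness 0
T5: 45→61, due 50, tardiness 11
T6: 61→78, due 39, tardiness 39
Sum = 0+0+0+0+11+39 = 50.
SPT (increasing processing time): T3 T2 T1 T4 T5 T6.
T3: 0→9, due 66, tardiness 0
T2: 9→19, due 72, tardiness 0
T1: 19→30, due 42, tardiness 0
T4: 30→45, due 59, tardiness 0
T5: 45→61, due 50, tardiness 11
T6: 61→78, due 39, tardiness 39
Sum = 0+0+0+0+11+39 = 50.
LPT 29, EDD 8, FIFO 50, SPT 50 → minimum 8.

8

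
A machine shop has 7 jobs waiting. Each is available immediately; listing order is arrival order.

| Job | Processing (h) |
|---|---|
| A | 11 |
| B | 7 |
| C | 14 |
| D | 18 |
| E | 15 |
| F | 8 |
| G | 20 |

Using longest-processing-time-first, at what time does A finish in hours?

LPT (decreasing processing time): G D E C A F B.
G: 0→20
D: 20→38
E: 38→53
C: 53→67
A: 67→78

78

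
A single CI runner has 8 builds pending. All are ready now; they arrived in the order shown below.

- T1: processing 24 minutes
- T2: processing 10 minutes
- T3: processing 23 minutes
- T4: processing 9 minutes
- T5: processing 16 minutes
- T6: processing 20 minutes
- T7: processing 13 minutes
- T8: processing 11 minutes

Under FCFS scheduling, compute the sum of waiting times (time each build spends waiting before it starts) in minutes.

FIFO (arrival order): T1 T2 T3 T4 T5 T6 T7 T8.
T1: waits 0, runs 0→24
T2: waits 24, runs 24→34
T3: waits 34, runs 34→57
T4: waits 57, runs 57→66
T5: waits 66, runs 66→82
T6: waits 82, runs 82→102
T7: waits 102, runs 102→115
T8: waits 115, runs 115→126
Sum = 0+24+34+57+66+82+102+115 = 480.

480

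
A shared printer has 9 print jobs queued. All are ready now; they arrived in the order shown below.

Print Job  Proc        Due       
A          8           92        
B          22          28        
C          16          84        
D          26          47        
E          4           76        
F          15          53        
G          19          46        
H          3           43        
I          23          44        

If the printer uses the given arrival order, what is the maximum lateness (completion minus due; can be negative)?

FIFO (arrival order): A B C D E F G H I.
A: 0→8, due 92, lateness -84
B: 8→30, due 28, lateness 2
C: 30→46, due 84, lateness -38
D: 46→72, due 47, lateness 25
E: 72→76, due 76, lateness 0
F: 76→91, due 53, lateness 38
G: 91→110, due 46, lateness 64
H: 110→113, due 43, lateness 70
I: 113→136, due 44, lateness 92
Maximum = 92.

92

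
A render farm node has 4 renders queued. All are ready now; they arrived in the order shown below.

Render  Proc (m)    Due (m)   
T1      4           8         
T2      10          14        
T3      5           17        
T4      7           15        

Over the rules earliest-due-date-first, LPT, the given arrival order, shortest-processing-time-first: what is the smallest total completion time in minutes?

55

EDD (increasing due date): T1 T2 T4 T3.
T1: 0→4
T2: 4→14
T4: 14→21
T3: 21→26
Sum = 4+14+21+26 = 65.
LPT (decreasing processing time): T2 T4 T3 T1.
T2: 0→10
T4: 10→17
T3: 17→22
T1: 22→26
Sum = 10+17+22+26 = 75.
FIFO (arrival order): T1 T2 T3 T4.
T1: 0→4
T2: 4→14
T3: 14→19
T4: 19→26
Sum = 4+14+19+26 = 63.
SPT (increasing processing time): T1 T3 T4 T2.
T1: 0→4
T3: 4→9
T4: 9→16
T2: 16→26
Sum = 4+9+16+26 = 55.
EDD 65, LPT 75, FIFO 63, SPT 55 → minimum 55.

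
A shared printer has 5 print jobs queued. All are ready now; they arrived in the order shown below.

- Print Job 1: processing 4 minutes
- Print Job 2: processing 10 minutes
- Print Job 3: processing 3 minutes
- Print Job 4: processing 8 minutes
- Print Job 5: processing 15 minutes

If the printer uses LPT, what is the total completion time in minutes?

LPT (decreasing processing time): Print Job 5 Print Job 2 Print Job 4 Print Job 1 Print Job 3.
Print Job 5: 0→15
Print Job 2: 15→25
Print Job 4: 25→33
Print Job 1: 33→37
Print Job 3: 37→40
Sum = 15+25+33+37+40 = 150.

150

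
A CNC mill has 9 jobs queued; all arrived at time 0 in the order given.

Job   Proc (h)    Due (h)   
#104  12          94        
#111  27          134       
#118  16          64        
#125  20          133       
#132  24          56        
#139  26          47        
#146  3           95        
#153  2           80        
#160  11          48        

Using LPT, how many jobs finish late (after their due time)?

LPT (decreasing processing time): #111 #139 #132 #125 #118 #104 #160 #146 #153.
#111: 0→27, due 134, tardiness 0
#139: 27→53, due 47, tardiness 6
#132: 53→77, due 56, tardiness 21
#125: 77→97, due 133, tardiness 0
#118: 97→113, due 64, tardiness 49
#104: 113→125, due 94, tardiness 31
#160: 125→136, due 48, tardiness 88
#146: 136→139, due 95, tardiness 44
#153: 139→141, due 80, tardiness 61
Late jobs: 7.

7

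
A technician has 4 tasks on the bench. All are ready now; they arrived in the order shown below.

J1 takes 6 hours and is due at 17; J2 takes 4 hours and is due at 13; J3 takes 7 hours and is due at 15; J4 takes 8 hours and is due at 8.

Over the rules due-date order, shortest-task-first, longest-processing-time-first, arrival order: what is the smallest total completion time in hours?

56

EDD (increasing due date): J4 J2 J3 J1.
J4: 0→8
J2: 8→12
J3: 12→19
J1: 19→25
Sum = 8+12+19+25 = 64.
SPT (increasing processing time): J2 J1 J3 J4.
J2: 0→4
J1: 4→10
J3: 10→17
J4: 17→25
Sum = 4+10+17+25 = 56.
LPT (decreasing processing time): J4 J3 J1 J2.
J4: 0→8
J3: 8→15
J1: 15→21
J2: 21→25
Sum = 8+15+21+25 = 69.
FIFO (arrival order): J1 J2 J3 J4.
J1: 0→6
J2: 6→10
J3: 10→17
J4: 17→25
Sum = 6+10+17+25 = 58.
EDD 64, SPT 56, LPT 69, FIFO 58 → minimum 56.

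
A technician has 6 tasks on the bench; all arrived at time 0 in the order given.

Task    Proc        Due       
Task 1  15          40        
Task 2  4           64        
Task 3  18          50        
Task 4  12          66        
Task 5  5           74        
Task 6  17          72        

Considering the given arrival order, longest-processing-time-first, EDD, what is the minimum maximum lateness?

-3

FIFO (arrival order): Task 1 Task 2 Task 3 Task 4 Task 5 Task 6.
Task 1: 0→15, due 40, lateness -25
Task 2: 15→19, due 64, lateness -45
Task 3: 19→37, due 50, lateness -13
Task 4: 37→49, due 66, lateness -17
Task 5: 49→54, due 74, lateness -20
Task 6: 54→71, due 72, lateness -1
Maximum = -1.
LPT (decreasing processing time): Task 3 Task 6 Task 1 Task 4 Task 5 Task 2.
Task 3: 0→18, due 50, lateness -32
Task 6: 18→35, due 72, lateness -37
Task 1: 35→50, due 40, lateness 10
Task 4: 50→62, due 66, lateness -4
Task 5: 62→67, due 74, lateness -7
Task 2: 67→71, due 64, lateness 7
Maximum = 10.
EDD (increasing due date): Task 1 Task 3 Task 2 Task 4 Task 6 Task 5.
Task 1: 0→15, due 40, lateness -25
Task 3: 15→33, due 50, lateness -17
Task 2: 33→37, due 64, lateness -27
Task 4: 37→49, due 66, lateness -17
Task 6: 49→66, due 72, lateness -6
Task 5: 66→71, due 74, lateness -3
Maximum = -3.
FIFO -1, LPT 10, EDD -3 → minimum -3.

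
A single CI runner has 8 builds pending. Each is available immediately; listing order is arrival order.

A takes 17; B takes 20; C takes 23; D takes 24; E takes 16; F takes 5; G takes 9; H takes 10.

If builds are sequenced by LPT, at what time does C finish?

LPT (decreasing processing time): D C B A E H G F.
D: 0→24
C: 24→47

47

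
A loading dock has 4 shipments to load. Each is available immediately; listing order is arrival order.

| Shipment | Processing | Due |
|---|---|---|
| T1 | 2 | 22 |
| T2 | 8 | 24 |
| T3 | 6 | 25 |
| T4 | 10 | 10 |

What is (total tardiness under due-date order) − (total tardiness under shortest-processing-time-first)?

-15

EDD (increasing due date): T4 T1 T2 T3.
T4: 0→10, due 10, tardiness 0
T1: 10→12, due 22, tardiness 0
T2: 12→20, due 24, tardiness 0
T3: 20→26, due 25, tardiness 1
Sum = 0+0+0+1 = 1.
SPT (increasing processing time): T1 T3 T2 T4.
T1: 0→2, due 22, tardiness 0
T3: 2→8, due 25, tardiness 0
T2: 8→16, due 24, tardiness 0
T4: 16→26, due 10, tardiness 16
Sum = 0+0+0+16 = 16.
Difference = 1 − 16 = -15.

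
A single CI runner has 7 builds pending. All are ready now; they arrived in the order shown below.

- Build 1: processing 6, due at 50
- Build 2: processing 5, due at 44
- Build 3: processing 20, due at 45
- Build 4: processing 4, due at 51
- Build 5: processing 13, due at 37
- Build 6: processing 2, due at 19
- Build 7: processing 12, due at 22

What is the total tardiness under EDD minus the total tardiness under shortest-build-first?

EDD (increasing due date): Build 6 Build 7 Build 5 Build 2 Build 3 Build 1 Build 4.
Build 6: 0→2, due 19, tardiness 0
Build 7: 2→14, due 22, tardiness 0
Build 5: 14→27, due 37, tardiness 0
Build 2: 27→32, due 44, tardiness 0
Build 3: 32→52, due 45, tardiness 7
Build 1: 52→58, due 50, tardiness 8
Build 4: 58→62, due 51, tardiness 11
Sum = 0+0+0+0+7+8+11 = 26.
SPT (increasing processing time): Build 6 Build 4 Build 2 Build 1 Build 7 Build 5 Build 3.
Build 6: 0→2, due 19, tardiness 0
Build 4: 2→6, due 51, tardiness 0
Build 2: 6→11, due 44, tardiness 0
Build 1: 11→17, due 50, tardiness 0
Build 7: 17→29, due 22, tardiness 7
Build 5: 29→42, due 37, tardiness 5
Build 3: 42→62, due 45, tardiness 17
Sum = 0+0+0+0+7+5+17 = 29.
Difference = 26 − 29 = -3.

-3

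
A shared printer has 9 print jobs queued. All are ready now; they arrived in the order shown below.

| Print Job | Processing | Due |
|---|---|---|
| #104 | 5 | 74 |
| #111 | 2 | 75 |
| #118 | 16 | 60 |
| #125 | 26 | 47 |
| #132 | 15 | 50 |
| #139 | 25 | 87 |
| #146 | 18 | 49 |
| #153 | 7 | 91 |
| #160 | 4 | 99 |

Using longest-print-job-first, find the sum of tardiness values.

209

LPT (decreasing processing time): #125 #139 #146 #118 #132 #153 #104 #160 #111.
#125: 0→26, due 47, tardiness 0
#139: 26→51, due 87, tardiness 0
#146: 51→69, due 49, tardiness 20
#118: 69→85, due 60, tardiness 25
#132: 85→100, due 50, tardiness 50
#153: 100→107, due 91, tardiness 16
#104: 107→112, due 74, tardiness 38
#160: 112→116, due 99, tardiness 17
#111: 116→118, due 75, tardiness 43
Sum = 0+0+20+25+50+16+38+17+43 = 209.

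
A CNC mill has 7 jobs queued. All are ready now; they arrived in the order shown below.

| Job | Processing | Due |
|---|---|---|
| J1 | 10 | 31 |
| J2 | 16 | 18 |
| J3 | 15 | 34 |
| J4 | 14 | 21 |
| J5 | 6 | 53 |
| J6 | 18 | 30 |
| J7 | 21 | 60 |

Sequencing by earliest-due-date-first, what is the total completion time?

404

EDD (increasing due date): J2 J4 J6 J1 J3 J5 J7.
J2: 0→16
J4: 16→30
J6: 30→48
J1: 48→58
J3: 58→73
J5: 73→79
J7: 79→100
Sum = 16+30+48+58+73+79+100 = 404.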